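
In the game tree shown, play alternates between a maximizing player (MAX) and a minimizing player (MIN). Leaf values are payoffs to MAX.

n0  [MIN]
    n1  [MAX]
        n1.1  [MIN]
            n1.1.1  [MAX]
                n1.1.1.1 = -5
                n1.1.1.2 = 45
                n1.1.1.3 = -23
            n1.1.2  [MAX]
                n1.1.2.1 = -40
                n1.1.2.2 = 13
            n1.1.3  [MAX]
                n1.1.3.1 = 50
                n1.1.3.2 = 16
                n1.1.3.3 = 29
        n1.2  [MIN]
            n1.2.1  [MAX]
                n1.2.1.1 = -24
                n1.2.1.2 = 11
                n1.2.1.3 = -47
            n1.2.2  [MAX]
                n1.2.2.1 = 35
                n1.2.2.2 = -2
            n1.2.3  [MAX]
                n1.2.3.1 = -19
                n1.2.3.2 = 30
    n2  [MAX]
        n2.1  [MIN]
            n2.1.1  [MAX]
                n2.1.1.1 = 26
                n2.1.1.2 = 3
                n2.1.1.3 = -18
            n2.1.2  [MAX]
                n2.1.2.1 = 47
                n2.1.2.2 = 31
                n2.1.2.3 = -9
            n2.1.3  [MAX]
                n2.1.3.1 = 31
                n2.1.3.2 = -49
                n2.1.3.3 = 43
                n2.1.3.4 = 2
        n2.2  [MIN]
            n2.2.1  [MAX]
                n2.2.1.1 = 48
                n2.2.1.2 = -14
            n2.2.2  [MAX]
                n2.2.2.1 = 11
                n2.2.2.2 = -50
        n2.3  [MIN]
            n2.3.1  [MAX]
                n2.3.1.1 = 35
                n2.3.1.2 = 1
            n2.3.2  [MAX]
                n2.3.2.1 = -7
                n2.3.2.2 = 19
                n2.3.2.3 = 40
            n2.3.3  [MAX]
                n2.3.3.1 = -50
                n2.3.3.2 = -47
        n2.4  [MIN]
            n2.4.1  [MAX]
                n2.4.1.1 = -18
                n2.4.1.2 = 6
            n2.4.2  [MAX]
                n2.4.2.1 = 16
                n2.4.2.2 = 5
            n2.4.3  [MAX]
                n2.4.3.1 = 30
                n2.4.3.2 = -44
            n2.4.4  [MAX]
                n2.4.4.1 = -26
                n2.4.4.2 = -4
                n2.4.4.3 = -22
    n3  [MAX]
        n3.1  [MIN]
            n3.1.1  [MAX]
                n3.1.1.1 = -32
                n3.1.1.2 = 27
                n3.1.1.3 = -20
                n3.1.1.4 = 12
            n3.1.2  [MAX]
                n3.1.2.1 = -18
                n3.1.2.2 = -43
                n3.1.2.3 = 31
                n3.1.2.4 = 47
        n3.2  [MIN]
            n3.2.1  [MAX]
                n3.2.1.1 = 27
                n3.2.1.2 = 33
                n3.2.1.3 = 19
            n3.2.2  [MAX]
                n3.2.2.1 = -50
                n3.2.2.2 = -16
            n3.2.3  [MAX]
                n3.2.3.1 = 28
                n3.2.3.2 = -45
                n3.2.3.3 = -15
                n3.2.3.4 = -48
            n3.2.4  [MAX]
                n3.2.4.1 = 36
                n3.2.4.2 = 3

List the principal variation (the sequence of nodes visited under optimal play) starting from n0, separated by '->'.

n0 -> n1 -> n1.1 -> n1.1.2 -> n1.1.2.2

n1.1.1 (MAX): max(-5, 45, -23) = 45
n1.1.2 (MAX): max(-40, 13) = 13
n1.1.3 (MAX): max(50, 16, 29) = 50
n1.1 (MIN): min(45, 13, 50) = 13
n1.2.1 (MAX): max(-24, 11, -47) = 11
n1.2.2 (MAX): max(35, -2) = 35
n1.2.3 (MAX): max(-19, 30) = 30
n1.2 (MIN): min(11, 35, 30) = 11
n1 (MAX): max(13, 11) = 13
n2.1.1 (MAX): max(26, 3, -18) = 26
n2.1.2 (MAX): max(47, 31, -9) = 47
n2.1.3 (MAX): max(31, -49, 43, 2) = 43
n2.1 (MIN): min(26, 47, 43) = 26
n2.2.1 (MAX): max(48, -14) = 48
n2.2.2 (MAX): max(11, -50) = 11
n2.2 (MIN): min(48, 11) = 11
n2.3.1 (MAX): max(35, 1) = 35
n2.3.2 (MAX): max(-7, 19, 40) = 40
n2.3.3 (MAX): max(-50, -47) = -47
n2.3 (MIN): min(35, 40, -47) = -47
n2.4.1 (MAX): max(-18, 6) = 6
n2.4.2 (MAX): max(16, 5) = 16
n2.4.3 (MAX): max(30, -44) = 30
n2.4.4 (MAX): max(-26, -4, -22) = -4
n2.4 (MIN): min(6, 16, 30, -4) = -4
n2 (MAX): max(26, 11, -47, -4) = 26
n3.1.1 (MAX): max(-32, 27, -20, 12) = 27
n3.1.2 (MAX): max(-18, -43, 31, 47) = 47
n3.1 (MIN): min(27, 47) = 27
n3.2.1 (MAX): max(27, 33, 19) = 33
n3.2.2 (MAX): max(-50, -16) = -16
n3.2.3 (MAX): max(28, -45, -15, -48) = 28
n3.2.4 (MAX): max(36, 3) = 36
n3.2 (MIN): min(33, -16, 28, 36) = -16
n3 (MAX): max(27, -16) = 27
n0 (MIN): min(13, 26, 27) = 13
At n0, MIN picks n1 (lowest: 13).
At n1, MAX picks n1.1 (highest: 13).
At n1.1, MIN picks n1.1.2 (lowest: 13).
At n1.1.2, MAX picks n1.1.2.2 (highest: 13).
Terminal value 13.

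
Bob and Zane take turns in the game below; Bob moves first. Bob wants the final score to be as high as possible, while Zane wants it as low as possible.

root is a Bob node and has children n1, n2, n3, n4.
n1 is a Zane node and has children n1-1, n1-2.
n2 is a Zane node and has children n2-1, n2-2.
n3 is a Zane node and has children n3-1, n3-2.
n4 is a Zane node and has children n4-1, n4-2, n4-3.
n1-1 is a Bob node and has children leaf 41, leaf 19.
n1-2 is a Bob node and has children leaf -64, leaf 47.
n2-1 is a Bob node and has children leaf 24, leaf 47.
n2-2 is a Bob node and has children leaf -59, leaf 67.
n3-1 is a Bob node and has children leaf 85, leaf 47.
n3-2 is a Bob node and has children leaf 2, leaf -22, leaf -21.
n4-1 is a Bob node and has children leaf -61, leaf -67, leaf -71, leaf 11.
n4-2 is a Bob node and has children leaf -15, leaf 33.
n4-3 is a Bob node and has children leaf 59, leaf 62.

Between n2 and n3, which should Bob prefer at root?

n2

n2-1 (Bob): max(24, 47) = 47
n2-2 (Bob): max(-59, 67) = 67
n2 (Zane): min(47, 67) = 47
n3-1 (Bob): max(85, 47) = 85
n3-2 (Bob): max(2, -22, -21) = 2
n3 (Zane): min(85, 2) = 2
Bob prefers the higher value; n2=47, n3=2. n2 is better since 47 > 2.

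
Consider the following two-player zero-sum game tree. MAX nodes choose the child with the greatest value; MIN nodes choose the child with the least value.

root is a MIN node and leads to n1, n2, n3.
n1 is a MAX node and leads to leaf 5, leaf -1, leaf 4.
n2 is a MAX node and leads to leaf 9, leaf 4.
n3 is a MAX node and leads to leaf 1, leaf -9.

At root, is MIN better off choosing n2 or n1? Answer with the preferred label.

n1

n2 (MAX): max(9, 4) = 9
n1 (MAX): max(5, -1, 4) = 5
MIN prefers the lower value; n2=9, n1=5. n1 is better since 5 < 9.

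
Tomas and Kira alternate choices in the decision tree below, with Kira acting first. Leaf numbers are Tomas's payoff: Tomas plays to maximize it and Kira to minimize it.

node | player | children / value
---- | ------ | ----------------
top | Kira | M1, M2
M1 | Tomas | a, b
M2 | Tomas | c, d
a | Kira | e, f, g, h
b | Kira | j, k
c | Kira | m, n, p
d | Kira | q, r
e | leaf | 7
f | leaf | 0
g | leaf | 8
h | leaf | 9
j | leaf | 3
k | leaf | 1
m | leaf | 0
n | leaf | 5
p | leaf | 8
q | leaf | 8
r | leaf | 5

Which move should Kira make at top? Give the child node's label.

a (Kira): min(7, 0, 8, 9) = 0
b (Kira): min(3, 1) = 1
M1 (Tomas): max(0, 1) = 1
c (Kira): min(0, 5, 8) = 0
d (Kira): min(8, 5) = 5
M2 (Tomas): max(0, 5) = 5
top (Kira): min(1, 5) = 1
Kira at top wants the lowest of {M1=1, M2=5}, so chooses M1.

M1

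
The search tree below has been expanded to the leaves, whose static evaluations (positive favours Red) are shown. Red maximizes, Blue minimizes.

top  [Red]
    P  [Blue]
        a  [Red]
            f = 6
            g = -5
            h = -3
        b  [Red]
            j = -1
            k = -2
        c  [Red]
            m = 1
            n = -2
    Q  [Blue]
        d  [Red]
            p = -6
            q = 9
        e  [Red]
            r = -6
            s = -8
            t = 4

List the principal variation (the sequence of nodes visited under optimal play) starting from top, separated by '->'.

a (Red): max(6, -5, -3) = 6
b (Red): max(-1, -2) = -1
c (Red): max(1, -2) = 1
P (Blue): min(6, -1, 1) = -1
d (Red): max(-6, 9) = 9
e (Red): max(-6, -8, 4) = 4
Q (Blue): min(9, 4) = 4
top (Red): max(-1, 4) = 4
At top, Red picks Q (highest: 4).
At Q, Blue picks e (lowest: 4).
At e, Red picks t (highest: 4).
Terminal value 4.

top -> Q -> e -> t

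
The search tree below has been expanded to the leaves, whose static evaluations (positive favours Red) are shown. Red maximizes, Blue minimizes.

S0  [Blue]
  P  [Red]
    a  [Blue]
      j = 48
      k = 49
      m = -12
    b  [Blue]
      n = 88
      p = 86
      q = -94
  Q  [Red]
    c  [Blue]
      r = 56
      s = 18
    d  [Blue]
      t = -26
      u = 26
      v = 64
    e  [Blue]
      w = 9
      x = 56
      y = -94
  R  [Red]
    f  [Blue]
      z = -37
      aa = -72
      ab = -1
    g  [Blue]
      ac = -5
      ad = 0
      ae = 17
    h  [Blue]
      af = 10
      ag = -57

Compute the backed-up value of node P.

a (Blue): min(48, 49, -12) = -12
b (Blue): min(88, 86, -94) = -94
P (Red): max(-12, -94) = -12

-12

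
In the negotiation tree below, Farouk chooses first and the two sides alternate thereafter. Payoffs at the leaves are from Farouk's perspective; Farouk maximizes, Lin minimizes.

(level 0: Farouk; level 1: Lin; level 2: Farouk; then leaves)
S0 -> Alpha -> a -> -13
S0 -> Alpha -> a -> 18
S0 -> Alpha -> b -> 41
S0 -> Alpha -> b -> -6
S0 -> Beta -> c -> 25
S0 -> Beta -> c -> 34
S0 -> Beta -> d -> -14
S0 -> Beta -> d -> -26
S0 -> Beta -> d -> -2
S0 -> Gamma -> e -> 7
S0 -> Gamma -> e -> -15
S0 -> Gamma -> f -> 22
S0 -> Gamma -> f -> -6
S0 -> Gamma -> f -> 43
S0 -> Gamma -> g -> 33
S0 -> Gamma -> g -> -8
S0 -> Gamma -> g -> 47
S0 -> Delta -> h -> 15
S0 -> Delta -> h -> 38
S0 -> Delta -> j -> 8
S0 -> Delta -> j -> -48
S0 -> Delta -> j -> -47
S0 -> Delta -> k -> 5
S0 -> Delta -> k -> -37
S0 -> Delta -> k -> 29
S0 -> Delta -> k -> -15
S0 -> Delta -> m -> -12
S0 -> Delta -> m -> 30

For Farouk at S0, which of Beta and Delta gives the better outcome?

Delta

c (Farouk): max(25, 34) = 34
d (Farouk): max(-14, -26, -2) = -2
Beta (Lin): min(34, -2) = -2
h (Farouk): max(15, 38) = 38
j (Farouk): max(8, -48, -47) = 8
k (Farouk): max(5, -37, 29, -15) = 29
m (Farouk): max(-12, 30) = 30
Delta (Lin): min(38, 8, 29, 30) = 8
Farouk prefers the higher value; Beta=-2, Delta=8. Delta is better since 8 > -2.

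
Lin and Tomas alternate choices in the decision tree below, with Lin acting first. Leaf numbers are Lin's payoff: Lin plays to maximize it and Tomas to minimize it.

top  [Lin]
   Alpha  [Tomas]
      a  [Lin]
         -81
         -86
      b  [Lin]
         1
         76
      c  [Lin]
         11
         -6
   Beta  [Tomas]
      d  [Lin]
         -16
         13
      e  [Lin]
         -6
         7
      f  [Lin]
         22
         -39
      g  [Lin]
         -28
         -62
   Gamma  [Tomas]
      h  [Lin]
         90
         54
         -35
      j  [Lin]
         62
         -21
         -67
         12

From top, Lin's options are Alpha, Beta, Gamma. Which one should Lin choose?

a (Lin): max(-81, -86) = -81
b (Lin): max(1, 76) = 76
c (Lin): max(11, -6) = 11
Alpha (Tomas): min(-81, 76, 11) = -81
d (Lin): max(-16, 13) = 13
e (Lin): max(-6, 7) = 7
f (Lin): max(22, -39) = 22
g (Lin): max(-28, -62) = -28
Beta (Tomas): min(13, 7, 22, -28) = -28
h (Lin): max(90, 54, -35) = 90
j (Lin): max(62, -21, -67, 12) = 62
Gamma (Tomas): min(90, 62) = 62
top (Lin): max(-81, -28, 62) = 62
Lin at top wants the highest of {Alpha=-81, Beta=-28, Gamma=62}, so chooses Gamma.

Gamma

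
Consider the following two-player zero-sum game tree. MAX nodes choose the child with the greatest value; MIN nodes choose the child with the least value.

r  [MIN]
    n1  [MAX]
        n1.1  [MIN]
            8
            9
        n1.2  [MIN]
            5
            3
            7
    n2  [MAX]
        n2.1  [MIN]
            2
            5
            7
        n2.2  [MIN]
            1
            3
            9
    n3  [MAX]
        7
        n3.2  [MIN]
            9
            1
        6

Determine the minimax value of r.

2

n1.1 (MIN): min(8, 9) = 8
n1.2 (MIN): min(5, 3, 7) = 3
n1 (MAX): max(8, 3) = 8
n2.1 (MIN): min(2, 5, 7) = 2
n2.2 (MIN): min(1, 3, 9) = 1
n2 (MAX): max(2, 1) = 2
n3.2 (MIN): min(9, 1) = 1
n3 (MAX): max(7, 1, 6) = 7
r (MIN): min(8, 2, 7) = 2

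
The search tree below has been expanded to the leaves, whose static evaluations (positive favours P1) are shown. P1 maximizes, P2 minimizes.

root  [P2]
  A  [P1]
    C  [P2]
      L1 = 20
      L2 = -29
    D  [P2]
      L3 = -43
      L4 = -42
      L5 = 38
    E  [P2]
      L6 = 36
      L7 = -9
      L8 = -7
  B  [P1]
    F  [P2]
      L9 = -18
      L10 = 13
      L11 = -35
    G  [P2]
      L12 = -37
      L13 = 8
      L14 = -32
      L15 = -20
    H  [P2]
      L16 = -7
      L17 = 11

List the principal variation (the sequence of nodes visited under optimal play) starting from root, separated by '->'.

root -> A -> E -> L7

C (P2): min(20, -29) = -29
D (P2): min(-43, -42, 38) = -43
E (P2): min(36, -9, -7) = -9
A (P1): max(-29, -43, -9) = -9
F (P2): min(-18, 13, -35) = -35
G (P2): min(-37, 8, -32, -20) = -37
H (P2): min(-7, 11) = -7
B (P1): max(-35, -37, -7) = -7
root (P2): min(-9, -7) = -9
At root, P2 picks A (lowest: -9).
At A, P1 picks E (highest: -9).
At E, P2 picks L7 (lowest: -9).
Terminal value -9.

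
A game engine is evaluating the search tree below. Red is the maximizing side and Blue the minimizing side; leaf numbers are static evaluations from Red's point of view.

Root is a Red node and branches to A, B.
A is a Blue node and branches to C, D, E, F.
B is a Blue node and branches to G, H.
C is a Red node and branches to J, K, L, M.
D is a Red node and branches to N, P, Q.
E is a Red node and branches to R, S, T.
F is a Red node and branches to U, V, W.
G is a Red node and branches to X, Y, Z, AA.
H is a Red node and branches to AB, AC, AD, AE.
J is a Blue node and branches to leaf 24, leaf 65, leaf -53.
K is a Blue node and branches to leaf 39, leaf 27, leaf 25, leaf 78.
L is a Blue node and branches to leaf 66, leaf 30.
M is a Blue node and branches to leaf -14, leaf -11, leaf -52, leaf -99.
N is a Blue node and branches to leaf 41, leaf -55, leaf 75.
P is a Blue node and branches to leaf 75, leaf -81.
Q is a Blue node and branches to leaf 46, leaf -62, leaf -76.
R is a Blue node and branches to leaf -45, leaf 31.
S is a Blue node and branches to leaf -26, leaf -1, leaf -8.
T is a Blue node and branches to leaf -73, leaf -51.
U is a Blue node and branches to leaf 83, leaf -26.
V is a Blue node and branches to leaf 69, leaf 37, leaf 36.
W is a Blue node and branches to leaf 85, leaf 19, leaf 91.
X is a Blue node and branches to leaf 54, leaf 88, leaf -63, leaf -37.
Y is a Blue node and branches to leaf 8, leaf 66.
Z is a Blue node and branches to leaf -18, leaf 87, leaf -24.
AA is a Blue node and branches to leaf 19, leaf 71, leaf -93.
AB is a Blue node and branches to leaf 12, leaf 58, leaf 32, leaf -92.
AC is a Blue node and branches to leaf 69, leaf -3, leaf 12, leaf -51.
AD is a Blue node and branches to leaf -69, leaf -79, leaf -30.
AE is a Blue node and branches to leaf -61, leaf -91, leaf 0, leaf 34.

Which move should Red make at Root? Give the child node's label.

J (Blue): min(24, 65, -53) = -53
K (Blue): min(39, 27, 25, 78) = 25
L (Blue): min(66, 30) = 30
M (Blue): min(-14, -11, -52, -99) = -99
C (Red): max(-53, 25, 30, -99) = 30
N (Blue): min(41, -55, 75) = -55
P (Blue): min(75, -81) = -81
Q (Blue): min(46, -62, -76) = -76
D (Red): max(-55, -81, -76) = -55
R (Blue): min(-45, 31) = -45
S (Blue): min(-26, -1, -8) = -26
T (Blue): min(-73, -51) = -73
E (Red): max(-45, -26, -73) = -26
U (Blue): min(83, -26) = -26
V (Blue): min(69, 37, 36) = 36
W (Blue): min(85, 19, 91) = 19
F (Red): max(-26, 36, 19) = 36
A (Blue): min(30, -55, -26, 36) = -55
X (Blue): min(54, 88, -63, -37) = -63
Y (Blue): min(8, 66) = 8
Z (Blue): min(-18, 87, -24) = -24
AA (Blue): min(19, 71, -93) = -93
G (Red): max(-63, 8, -24, -93) = 8
AB (Blue): min(12, 58, 32, -92) = -92
AC (Blue): min(69, -3, 12, -51) = -51
AD (Blue): min(-69, -79, -30) = -79
AE (Blue): min(-61, -91, 0, 34) = -91
H (Red): max(-92, -51, -79, -91) = -51
B (Blue): min(8, -51) = -51
Root (Red): max(-55, -51) = -51
Red at Root wants the highest of {A=-55, B=-51}, so chooses B.

B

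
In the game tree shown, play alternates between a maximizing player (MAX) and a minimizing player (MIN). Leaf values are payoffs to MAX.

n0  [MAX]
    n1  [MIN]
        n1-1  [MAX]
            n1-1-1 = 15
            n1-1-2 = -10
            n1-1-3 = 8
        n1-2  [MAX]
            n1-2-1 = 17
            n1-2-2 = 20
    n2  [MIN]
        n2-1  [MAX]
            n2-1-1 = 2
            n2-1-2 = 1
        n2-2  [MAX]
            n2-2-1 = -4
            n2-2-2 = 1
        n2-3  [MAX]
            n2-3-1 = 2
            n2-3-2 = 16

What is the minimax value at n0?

15

n1-1 (MAX): max(15, -10, 8) = 15
n1-2 (MAX): max(17, 20) = 20
n1 (MIN): min(15, 20) = 15
n2-1 (MAX): max(2, 1) = 2
n2-2 (MAX): max(-4, 1) = 1
n2-3 (MAX): max(2, 16) = 16
n2 (MIN): min(2, 1, 16) = 1
n0 (MAX): max(15, 1) = 15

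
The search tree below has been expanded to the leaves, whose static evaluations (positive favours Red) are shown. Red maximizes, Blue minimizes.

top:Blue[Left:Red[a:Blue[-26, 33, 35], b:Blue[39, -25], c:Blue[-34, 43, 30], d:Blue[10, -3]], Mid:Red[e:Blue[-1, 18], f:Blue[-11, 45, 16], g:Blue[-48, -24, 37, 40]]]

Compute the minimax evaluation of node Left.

-3

a (Blue): min(-26, 33, 35) = -26
b (Blue): min(39, -25) = -25
c (Blue): min(-34, 43, 30) = -34
d (Blue): min(10, -3) = -3
Left (Red): max(-26, -25, -34, -3) = -3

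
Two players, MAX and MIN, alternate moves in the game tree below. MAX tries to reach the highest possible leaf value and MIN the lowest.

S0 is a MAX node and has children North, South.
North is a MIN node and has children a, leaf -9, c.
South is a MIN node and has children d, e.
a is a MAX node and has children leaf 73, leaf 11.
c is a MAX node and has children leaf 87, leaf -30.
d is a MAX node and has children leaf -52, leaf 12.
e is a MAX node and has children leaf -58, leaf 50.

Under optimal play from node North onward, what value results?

-9

a (MAX): max(73, 11) = 73
c (MAX): max(87, -30) = 87
North (MIN): min(73, -9, 87) = -9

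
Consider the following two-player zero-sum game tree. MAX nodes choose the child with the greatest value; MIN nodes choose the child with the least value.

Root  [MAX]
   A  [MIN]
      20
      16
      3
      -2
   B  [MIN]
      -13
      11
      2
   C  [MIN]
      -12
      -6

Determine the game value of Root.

-2

A (MIN): min(20, 16, 3, -2) = -2
B (MIN): min(-13, 11, 2) = -13
C (MIN): min(-12, -6) = -12
Root (MAX): max(-2, -13, -12) = -2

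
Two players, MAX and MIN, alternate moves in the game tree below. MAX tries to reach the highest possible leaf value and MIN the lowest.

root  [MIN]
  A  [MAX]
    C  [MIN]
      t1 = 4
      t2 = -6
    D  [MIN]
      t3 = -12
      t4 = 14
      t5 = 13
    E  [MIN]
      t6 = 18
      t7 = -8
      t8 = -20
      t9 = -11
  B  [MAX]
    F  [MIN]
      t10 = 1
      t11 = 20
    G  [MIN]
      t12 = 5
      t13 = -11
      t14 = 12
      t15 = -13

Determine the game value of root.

-6

C (MIN): min(4, -6) = -6
D (MIN): min(-12, 14, 13) = -12
E (MIN): min(18, -8, -20, -11) = -20
A (MAX): max(-6, -12, -20) = -6
F (MIN): min(1, 20) = 1
G (MIN): min(5, -11, 12, -13) = -13
B (MAX): max(1, -13) = 1
root (MIN): min(-6, 1) = -6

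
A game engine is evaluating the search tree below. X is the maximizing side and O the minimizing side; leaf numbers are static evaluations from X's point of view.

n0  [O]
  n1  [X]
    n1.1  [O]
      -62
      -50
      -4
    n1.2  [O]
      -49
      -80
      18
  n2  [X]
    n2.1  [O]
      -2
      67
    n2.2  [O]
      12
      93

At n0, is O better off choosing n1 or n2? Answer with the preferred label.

n1.1 (O): min(-62, -50, -4) = -62
n1.2 (O): min(-49, -80, 18) = -80
n1 (X): max(-62, -80) = -62
n2.1 (O): min(-2, 67) = -2
n2.2 (O): min(12, 93) = 12
n2 (X): max(-2, 12) = 12
O prefers the lower value; n1=-62, n2=12. n1 is better since -62 < 12.

n1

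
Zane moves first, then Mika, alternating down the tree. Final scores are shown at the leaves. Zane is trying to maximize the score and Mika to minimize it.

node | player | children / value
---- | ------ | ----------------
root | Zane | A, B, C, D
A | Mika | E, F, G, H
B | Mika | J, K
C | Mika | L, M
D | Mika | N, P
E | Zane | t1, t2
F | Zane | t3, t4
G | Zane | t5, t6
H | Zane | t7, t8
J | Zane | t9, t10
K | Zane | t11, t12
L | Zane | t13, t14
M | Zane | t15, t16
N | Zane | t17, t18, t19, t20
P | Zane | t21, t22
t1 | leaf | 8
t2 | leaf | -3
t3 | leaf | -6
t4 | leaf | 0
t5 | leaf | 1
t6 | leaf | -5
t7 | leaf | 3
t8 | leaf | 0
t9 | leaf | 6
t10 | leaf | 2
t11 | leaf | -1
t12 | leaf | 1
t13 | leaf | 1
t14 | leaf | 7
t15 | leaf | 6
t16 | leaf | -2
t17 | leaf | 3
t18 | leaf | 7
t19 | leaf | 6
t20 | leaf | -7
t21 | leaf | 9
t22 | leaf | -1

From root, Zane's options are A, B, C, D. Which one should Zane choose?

E (Zane): max(8, -3) = 8
F (Zane): max(-6, 0) = 0
G (Zane): max(1, -5) = 1
H (Zane): max(3, 0) = 3
A (Mika): min(8, 0, 1, 3) = 0
J (Zane): max(6, 2) = 6
K (Zane): max(-1, 1) = 1
B (Mika): min(6, 1) = 1
L (Zane): max(1, 7) = 7
M (Zane): max(6, -2) = 6
C (Mika): min(7, 6) = 6
N (Zane): max(3, 7, 6, -7) = 7
P (Zane): max(9, -1) = 9
D (Mika): min(7, 9) = 7
root (Zane): max(0, 1, 6, 7) = 7
Zane at root wants the highest of {A=0, B=1, C=6, D=7}, so chooses D.

D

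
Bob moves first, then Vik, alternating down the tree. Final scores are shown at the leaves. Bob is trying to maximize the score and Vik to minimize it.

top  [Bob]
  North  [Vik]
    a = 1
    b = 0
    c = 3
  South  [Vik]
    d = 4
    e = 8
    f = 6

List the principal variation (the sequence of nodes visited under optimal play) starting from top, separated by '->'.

top -> South -> d

North (Vik): min(1, 0, 3) = 0
South (Vik): min(4, 8, 6) = 4
top (Bob): max(0, 4) = 4
At top, Bob picks South (highest: 4).
At South, Vik picks d (lowest: 4).
Terminal value 4.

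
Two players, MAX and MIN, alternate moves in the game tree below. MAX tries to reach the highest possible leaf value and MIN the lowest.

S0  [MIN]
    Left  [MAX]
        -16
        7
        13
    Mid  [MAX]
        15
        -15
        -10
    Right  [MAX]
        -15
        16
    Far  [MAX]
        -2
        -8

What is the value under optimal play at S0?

Left (MAX): max(-16, 7, 13) = 13
Mid (MAX): max(15, -15, -10) = 15
Right (MAX): max(-15, 16) = 16
Far (MAX): max(-2, -8) = -2
S0 (MIN): min(13, 15, 16, -2) = -2

-2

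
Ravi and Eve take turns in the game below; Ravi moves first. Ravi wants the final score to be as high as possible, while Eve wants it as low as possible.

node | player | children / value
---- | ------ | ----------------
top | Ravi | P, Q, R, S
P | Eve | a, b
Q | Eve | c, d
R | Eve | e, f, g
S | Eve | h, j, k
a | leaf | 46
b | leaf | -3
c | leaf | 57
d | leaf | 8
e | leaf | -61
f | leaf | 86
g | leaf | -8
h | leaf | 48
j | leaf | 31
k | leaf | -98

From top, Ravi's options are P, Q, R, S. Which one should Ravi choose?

P (Eve): min(46, -3) = -3
Q (Eve): min(57, 8) = 8
R (Eve): min(-61, 86, -8) = -61
S (Eve): min(48, 31, -98) = -98
top (Ravi): max(-3, 8, -61, -98) = 8
Ravi at top wants the highest of {P=-3, Q=8, R=-61, S=-98}, so chooses Q.

Q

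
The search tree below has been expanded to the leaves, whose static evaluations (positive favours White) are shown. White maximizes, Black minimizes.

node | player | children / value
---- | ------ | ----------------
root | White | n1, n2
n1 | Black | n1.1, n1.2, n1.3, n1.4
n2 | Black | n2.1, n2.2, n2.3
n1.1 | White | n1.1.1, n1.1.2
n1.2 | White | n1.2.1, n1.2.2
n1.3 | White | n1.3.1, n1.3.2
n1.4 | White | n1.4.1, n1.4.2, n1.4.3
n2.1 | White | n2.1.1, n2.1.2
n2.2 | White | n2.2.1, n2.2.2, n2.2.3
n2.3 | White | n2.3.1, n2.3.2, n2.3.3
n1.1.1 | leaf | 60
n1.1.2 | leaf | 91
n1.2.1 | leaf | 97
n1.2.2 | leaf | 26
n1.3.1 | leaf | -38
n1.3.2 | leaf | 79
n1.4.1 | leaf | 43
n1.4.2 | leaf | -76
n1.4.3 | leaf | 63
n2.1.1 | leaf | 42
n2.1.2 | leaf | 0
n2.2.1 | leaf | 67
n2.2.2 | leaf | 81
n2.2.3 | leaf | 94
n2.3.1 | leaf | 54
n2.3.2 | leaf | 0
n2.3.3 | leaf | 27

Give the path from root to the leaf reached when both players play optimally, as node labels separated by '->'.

n1.1 (White): max(60, 91) = 91
n1.2 (White): max(97, 26) = 97
n1.3 (White): max(-38, 79) = 79
n1.4 (White): max(43, -76, 63) = 63
n1 (Black): min(91, 97, 79, 63) = 63
n2.1 (White): max(42, 0) = 42
n2.2 (White): max(67, 81, 94) = 94
n2.3 (White): max(54, 0, 27) = 54
n2 (Black): min(42, 94, 54) = 42
root (White): max(63, 42) = 63
At root, White picks n1 (highest: 63).
At n1, Black picks n1.4 (lowest: 63).
At n1.4, White picks n1.4.3 (highest: 63).
Terminal value 63.

root -> n1 -> n1.4 -> n1.4.3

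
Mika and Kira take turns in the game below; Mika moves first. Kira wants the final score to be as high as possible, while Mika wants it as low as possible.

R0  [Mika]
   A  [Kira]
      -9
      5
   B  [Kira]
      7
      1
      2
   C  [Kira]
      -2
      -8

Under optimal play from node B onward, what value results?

7

B (Kira): max(7, 1, 2) = 7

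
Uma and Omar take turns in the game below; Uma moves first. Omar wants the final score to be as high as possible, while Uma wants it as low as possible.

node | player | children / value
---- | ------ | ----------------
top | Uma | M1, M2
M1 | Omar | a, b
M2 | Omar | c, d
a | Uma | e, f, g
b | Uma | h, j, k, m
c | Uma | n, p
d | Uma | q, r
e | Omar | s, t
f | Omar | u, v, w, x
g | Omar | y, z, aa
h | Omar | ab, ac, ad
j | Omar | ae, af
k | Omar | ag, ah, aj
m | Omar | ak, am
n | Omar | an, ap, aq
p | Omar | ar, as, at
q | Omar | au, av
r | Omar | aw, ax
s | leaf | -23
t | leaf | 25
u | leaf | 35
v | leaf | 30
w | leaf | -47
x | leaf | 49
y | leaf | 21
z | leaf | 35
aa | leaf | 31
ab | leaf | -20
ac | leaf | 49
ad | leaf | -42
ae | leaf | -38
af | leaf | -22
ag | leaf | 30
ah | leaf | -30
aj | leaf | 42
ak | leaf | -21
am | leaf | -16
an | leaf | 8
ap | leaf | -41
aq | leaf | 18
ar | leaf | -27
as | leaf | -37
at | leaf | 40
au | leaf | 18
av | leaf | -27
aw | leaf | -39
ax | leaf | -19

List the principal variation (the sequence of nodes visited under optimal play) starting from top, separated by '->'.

e (Omar): max(-23, 25) = 25
f (Omar): max(35, 30, -47, 49) = 49
g (Omar): max(21, 35, 31) = 35
a (Uma): min(25, 49, 35) = 25
h (Omar): max(-20, 49, -42) = 49
j (Omar): max(-38, -22) = -22
k (Omar): max(30, -30, 42) = 42
m (Omar): max(-21, -16) = -16
b (Uma): min(49, -22, 42, -16) = -22
M1 (Omar): max(25, -22) = 25
n (Omar): max(8, -41, 18) = 18
p (Omar): max(-27, -37, 40) = 40
c (Uma): min(18, 40) = 18
q (Omar): max(18, -27) = 18
r (Omar): max(-39, -19) = -19
d (Uma): min(18, -19) = -19
M2 (Omar): max(18, -19) = 18
top (Uma): min(25, 18) = 18
At top, Uma picks M2 (lowest: 18).
At M2, Omar picks c (highest: 18).
At c, Uma picks n (lowest: 18).
At n, Omar picks aq (highest: 18).
Terminal value 18.

top -> M2 -> c -> n -> aq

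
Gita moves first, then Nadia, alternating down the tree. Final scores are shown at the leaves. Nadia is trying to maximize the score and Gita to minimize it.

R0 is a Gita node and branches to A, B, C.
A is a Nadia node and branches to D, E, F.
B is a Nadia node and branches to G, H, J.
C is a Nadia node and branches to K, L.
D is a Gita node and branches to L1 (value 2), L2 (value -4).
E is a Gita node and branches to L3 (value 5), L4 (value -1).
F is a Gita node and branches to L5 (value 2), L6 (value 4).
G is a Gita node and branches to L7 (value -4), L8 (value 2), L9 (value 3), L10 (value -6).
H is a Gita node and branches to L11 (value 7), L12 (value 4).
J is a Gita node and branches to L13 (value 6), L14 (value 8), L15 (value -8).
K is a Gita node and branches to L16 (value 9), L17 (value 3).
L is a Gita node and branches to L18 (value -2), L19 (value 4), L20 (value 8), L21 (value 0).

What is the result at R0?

D (Gita): min(2, -4) = -4
E (Gita): min(5, -1) = -1
F (Gita): min(2, 4) = 2
A (Nadia): max(-4, -1, 2) = 2
G (Gita): min(-4, 2, 3, -6) = -6
H (Gita): min(7, 4) = 4
J (Gita): min(6, 8, -8) = -8
B (Nadia): max(-6, 4, -8) = 4
K (Gita): min(9, 3) = 3
L (Gita): min(-2, 4, 8, 0) = -2
C (Nadia): max(3, -2) = 3
R0 (Gita): min(2, 4, 3) = 2

2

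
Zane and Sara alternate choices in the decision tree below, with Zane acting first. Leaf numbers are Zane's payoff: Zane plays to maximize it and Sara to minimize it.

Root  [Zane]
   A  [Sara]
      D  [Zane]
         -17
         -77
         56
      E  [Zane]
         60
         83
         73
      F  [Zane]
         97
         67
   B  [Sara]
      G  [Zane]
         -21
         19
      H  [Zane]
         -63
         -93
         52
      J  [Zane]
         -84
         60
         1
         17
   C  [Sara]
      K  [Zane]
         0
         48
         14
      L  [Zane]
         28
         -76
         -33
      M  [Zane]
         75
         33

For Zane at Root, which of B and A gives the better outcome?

G (Zane): max(-21, 19) = 19
H (Zane): max(-63, -93, 52) = 52
J (Zane): max(-84, 60, 1, 17) = 60
B (Sara): min(19, 52, 60) = 19
D (Zane): max(-17, -77, 56) = 56
E (Zane): max(60, 83, 73) = 83
F (Zane): max(97, 67) = 97
A (Sara): min(56, 83, 97) = 56
Zane prefers the higher value; B=19, A=56. A is better since 56 > 19.

A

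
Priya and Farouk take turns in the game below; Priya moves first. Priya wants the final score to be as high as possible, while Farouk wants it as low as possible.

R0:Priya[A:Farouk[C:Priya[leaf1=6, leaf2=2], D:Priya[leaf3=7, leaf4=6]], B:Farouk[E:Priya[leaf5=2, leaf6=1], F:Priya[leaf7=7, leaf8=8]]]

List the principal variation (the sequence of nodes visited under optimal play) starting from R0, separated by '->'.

R0 -> A -> C -> leaf1

C (Priya): max(6, 2) = 6
D (Priya): max(7, 6) = 7
A (Farouk): min(6, 7) = 6
E (Priya): max(2, 1) = 2
F (Priya): max(7, 8) = 8
B (Farouk): min(2, 8) = 2
R0 (Priya): max(6, 2) = 6
At R0, Priya picks A (highest: 6).
At A, Farouk picks C (lowest: 6).
At C, Priya picks leaf1 (highest: 6).
Terminal value 6.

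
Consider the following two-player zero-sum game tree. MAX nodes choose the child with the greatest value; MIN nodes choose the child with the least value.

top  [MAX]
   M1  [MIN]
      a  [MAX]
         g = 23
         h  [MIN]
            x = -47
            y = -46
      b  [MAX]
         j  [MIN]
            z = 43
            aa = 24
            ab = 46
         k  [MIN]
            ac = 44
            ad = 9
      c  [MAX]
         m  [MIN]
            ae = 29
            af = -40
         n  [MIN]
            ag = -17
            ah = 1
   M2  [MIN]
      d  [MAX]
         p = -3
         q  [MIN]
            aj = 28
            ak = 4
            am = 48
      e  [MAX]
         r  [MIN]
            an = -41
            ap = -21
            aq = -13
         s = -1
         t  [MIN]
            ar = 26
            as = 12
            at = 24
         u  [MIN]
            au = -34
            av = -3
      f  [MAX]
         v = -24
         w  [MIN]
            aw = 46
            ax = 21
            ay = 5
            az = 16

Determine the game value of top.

h (MIN): min(-47, -46) = -47
a (MAX): max(23, -47) = 23
j (MIN): min(43, 24, 46) = 24
k (MIN): min(44, 9) = 9
b (MAX): max(24, 9) = 24
m (MIN): min(29, -40) = -40
n (MIN): min(-17, 1) = -17
c (MAX): max(-40, -17) = -17
M1 (MIN): min(23, 24, -17) = -17
q (MIN): min(28, 4, 48) = 4
d (MAX): max(-3, 4) = 4
r (MIN): min(-41, -21, -13) = -41
t (MIN): min(26, 12, 24) = 12
u (MIN): min(-34, -3) = -34
e (MAX): max(-41, -1, 12, -34) = 12
w (MIN): min(46, 21, 5, 16) = 5
f (MAX): max(-24, 5) = 5
M2 (MIN): min(4, 12, 5) = 4
top (MAX): max(-17, 4) = 4

4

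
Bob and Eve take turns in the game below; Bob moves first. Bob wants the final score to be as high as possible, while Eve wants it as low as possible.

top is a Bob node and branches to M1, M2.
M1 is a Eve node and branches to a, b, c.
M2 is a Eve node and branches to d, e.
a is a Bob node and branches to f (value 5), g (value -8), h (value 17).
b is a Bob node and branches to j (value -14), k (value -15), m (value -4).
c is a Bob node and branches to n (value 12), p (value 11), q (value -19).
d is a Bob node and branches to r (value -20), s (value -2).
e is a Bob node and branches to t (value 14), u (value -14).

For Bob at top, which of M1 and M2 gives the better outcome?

M2

a (Bob): max(5, -8, 17) = 17
b (Bob): max(-14, -15, -4) = -4
c (Bob): max(12, 11, -19) = 12
M1 (Eve): min(17, -4, 12) = -4
d (Bob): max(-20, -2) = -2
e (Bob): max(14, -14) = 14
M2 (Eve): min(-2, 14) = -2
Bob prefers the higher value; M1=-4, M2=-2. M2 is better since -2 > -4.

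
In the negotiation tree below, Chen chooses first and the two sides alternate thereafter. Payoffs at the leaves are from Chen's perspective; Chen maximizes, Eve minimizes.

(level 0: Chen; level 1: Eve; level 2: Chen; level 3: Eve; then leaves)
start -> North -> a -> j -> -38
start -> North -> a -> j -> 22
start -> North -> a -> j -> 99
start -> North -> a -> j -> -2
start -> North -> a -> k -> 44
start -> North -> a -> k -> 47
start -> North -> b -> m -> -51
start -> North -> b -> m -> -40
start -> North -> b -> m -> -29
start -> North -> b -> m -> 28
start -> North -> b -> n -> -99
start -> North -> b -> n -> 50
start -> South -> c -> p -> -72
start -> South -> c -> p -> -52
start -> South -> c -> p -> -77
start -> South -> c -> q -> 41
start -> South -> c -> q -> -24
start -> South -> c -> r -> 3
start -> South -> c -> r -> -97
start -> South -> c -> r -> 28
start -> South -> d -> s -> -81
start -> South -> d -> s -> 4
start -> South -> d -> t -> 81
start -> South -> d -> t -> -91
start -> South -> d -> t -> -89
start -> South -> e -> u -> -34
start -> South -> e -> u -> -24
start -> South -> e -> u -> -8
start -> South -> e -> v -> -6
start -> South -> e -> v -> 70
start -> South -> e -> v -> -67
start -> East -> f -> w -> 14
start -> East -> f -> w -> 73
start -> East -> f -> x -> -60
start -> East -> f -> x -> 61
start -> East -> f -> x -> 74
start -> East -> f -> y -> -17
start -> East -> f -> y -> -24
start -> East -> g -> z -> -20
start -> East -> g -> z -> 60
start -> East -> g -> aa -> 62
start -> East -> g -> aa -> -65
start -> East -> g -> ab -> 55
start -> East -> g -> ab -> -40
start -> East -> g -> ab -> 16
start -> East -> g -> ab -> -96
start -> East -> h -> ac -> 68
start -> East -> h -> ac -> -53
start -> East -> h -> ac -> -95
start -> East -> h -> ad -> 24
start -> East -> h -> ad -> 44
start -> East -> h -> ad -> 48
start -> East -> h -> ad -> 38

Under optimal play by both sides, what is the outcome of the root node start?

-20

j (Eve): min(-38, 22, 99, -2) = -38
k (Eve): min(44, 47) = 44
a (Chen): max(-38, 44) = 44
m (Eve): min(-51, -40, -29, 28) = -51
n (Eve): min(-99, 50) = -99
b (Chen): max(-51, -99) = -51
North (Eve): min(44, -51) = -51
p (Eve): min(-72, -52, -77) = -77
q (Eve): min(41, -24) = -24
r (Eve): min(3, -97, 28) = -97
c (Chen): max(-77, -24, -97) = -24
s (Eve): min(-81, 4) = -81
t (Eve): min(81, -91, -89) = -91
d (Chen): max(-81, -91) = -81
u (Eve): min(-34, -24, -8) = -34
v (Eve): min(-6, 70, -67) = -67
e (Chen): max(-34, -67) = -34
South (Eve): min(-24, -81, -34) = -81
w (Eve): min(14, 73) = 14
x (Eve): min(-60, 61, 74) = -60
y (Eve): min(-17, -24) = -24
f (Chen): max(14, -60, -24) = 14
z (Eve): min(-20, 60) = -20
aa (Eve): min(62, -65) = -65
ab (Eve): min(55, -40, 16, -96) = -96
g (Chen): max(-20, -65, -96) = -20
ac (Eve): min(68, -53, -95) = -95
ad (Eve): min(24, 44, 48, 38) = 24
h (Chen): max(-95, 24) = 24
East (Eve): min(14, -20, 24) = -20
start (Chen): max(-51, -81, -20) = -20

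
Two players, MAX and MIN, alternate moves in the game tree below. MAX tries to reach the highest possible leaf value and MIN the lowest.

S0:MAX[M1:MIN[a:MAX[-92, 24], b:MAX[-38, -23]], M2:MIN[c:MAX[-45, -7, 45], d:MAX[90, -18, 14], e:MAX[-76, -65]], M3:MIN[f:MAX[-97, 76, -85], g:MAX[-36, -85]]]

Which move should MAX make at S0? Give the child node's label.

M1

a (MAX): max(-92, 24) = 24
b (MAX): max(-38, -23) = -23
M1 (MIN): min(24, -23) = -23
c (MAX): max(-45, -7, 45) = 45
d (MAX): max(90, -18, 14) = 90
e (MAX): max(-76, -65) = -65
M2 (MIN): min(45, 90, -65) = -65
f (MAX): max(-97, 76, -85) = 76
g (MAX): max(-36, -85) = -36
M3 (MIN): min(76, -36) = -36
S0 (MAX): max(-23, -65, -36) = -23
MAX at S0 wants the highest of {M1=-23, M2=-65, M3=-36}, so chooses M1.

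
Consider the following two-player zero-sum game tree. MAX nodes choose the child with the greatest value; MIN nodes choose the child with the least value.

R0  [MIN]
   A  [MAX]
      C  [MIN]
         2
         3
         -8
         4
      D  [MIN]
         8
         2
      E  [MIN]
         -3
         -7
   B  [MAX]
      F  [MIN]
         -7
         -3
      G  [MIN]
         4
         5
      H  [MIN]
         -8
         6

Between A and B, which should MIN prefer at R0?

C (MIN): min(2, 3, -8, 4) = -8
D (MIN): min(8, 2) = 2
E (MIN): min(-3, -7) = -7
A (MAX): max(-8, 2, -7) = 2
F (MIN): min(-7, -3) = -7
G (MIN): min(4, 5) = 4
H (MIN): min(-8, 6) = -8
B (MAX): max(-7, 4, -8) = 4
MIN prefers the lower value; A=2, B=4. A is better since 2 < 4.

A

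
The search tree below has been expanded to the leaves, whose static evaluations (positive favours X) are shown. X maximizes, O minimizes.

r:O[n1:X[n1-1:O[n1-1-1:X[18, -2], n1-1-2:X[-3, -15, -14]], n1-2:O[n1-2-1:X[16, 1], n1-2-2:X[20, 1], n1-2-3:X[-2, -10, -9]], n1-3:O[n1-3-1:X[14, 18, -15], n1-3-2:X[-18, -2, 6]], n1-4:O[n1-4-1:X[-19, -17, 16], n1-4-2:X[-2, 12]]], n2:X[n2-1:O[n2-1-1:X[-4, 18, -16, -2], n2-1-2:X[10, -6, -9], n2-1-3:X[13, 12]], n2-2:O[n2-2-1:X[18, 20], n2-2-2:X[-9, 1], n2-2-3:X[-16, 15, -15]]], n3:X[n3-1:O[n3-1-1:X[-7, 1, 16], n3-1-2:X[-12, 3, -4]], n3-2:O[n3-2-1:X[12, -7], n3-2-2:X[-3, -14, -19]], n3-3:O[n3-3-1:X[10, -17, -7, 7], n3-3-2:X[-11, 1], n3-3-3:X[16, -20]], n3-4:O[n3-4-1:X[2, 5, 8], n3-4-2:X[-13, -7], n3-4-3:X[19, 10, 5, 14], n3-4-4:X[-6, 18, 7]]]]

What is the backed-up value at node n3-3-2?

n3-3-2 (X): max(-11, 1) = 1

1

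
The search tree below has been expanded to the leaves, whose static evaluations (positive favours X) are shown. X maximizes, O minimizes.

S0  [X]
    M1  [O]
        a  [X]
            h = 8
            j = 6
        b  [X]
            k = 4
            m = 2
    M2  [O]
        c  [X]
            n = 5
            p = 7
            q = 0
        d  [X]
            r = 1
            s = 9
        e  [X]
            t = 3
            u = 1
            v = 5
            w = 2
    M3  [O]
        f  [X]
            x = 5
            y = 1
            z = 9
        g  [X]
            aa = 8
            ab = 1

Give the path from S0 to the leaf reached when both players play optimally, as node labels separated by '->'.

S0 -> M3 -> g -> aa

a (X): max(8, 6) = 8
b (X): max(4, 2) = 4
M1 (O): min(8, 4) = 4
c (X): max(5, 7, 0) = 7
d (X): max(1, 9) = 9
e (X): max(3, 1, 5, 2) = 5
M2 (O): min(7, 9, 5) = 5
f (X): max(5, 1, 9) = 9
g (X): max(8, 1) = 8
M3 (O): min(9, 8) = 8
S0 (X): max(4, 5, 8) = 8
At S0, X picks M3 (highest: 8).
At M3, O picks g (lowest: 8).
At g, X picks aa (highest: 8).
Terminal value 8.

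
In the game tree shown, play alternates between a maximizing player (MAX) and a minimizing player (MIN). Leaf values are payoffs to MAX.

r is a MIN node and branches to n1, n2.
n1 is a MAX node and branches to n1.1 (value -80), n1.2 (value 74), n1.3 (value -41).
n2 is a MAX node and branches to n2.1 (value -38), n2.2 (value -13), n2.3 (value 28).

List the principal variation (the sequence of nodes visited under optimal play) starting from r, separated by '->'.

r -> n2 -> n2.3

n1 (MAX): max(-80, 74, -41) = 74
n2 (MAX): max(-38, -13, 28) = 28
r (MIN): min(74, 28) = 28
At r, MIN picks n2 (lowest: 28).
At n2, MAX picks n2.3 (highest: 28).
Terminal value 28.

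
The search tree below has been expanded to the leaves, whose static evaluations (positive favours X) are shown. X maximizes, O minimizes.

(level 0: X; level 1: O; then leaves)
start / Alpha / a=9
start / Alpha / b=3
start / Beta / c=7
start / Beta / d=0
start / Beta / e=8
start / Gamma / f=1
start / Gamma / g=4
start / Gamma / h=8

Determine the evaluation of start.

3

Alpha (O): min(9, 3) = 3
Beta (O): min(7, 0, 8) = 0
Gamma (O): min(1, 4, 8) = 1
start (X): max(3, 0, 1) = 3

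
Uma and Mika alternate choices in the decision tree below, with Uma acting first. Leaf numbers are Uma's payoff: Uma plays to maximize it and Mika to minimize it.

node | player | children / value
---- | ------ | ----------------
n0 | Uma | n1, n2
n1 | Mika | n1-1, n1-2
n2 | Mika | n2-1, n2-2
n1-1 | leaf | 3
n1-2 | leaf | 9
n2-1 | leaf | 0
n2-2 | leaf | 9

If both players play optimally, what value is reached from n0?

n1 (Mika): min(3, 9) = 3
n2 (Mika): min(0, 9) = 0
n0 (Uma): max(3, 0) = 3

3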